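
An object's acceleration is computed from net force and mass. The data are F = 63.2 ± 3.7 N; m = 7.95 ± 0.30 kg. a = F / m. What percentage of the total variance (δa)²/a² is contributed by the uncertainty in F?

70.6%

(δa/a)² = (1·δF/F)² + (-1·δm/m)²
  F term: (1×0.0585)² = 0.00343
  m term: (-1×0.0377)² = 0.00142
Total = 0.00485. Share from F = 0.00343/0.00485 = 0.706.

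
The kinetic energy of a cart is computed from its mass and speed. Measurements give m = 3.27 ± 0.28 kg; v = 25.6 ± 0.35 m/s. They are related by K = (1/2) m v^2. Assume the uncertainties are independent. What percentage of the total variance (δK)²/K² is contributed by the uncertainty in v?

(δK/K)² = (1·δm/m)² + (2·δv/v)²
  m term: (1×0.0856)² = 0.00733
  v term: (2×0.0137)² = 0.000748
Total = 0.00808. Share from v = 0.000748/0.00808 = 0.0925.

9.25%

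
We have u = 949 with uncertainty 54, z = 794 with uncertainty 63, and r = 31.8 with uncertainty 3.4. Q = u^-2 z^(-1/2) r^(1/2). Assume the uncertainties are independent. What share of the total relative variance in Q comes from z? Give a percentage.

9.05%

(δQ/Q)² = (-2·δu/u)² + (−½·δz/z)² + (½·δr/r)²
  u term: (-2×0.0569)² = 0.0130
  z term: (-0.5×0.0793)² = 0.00157
  r term: (0.5×0.107)² = 0.00286
Total = 0.0174. Share from z = 0.00157/0.0174 = 0.0905.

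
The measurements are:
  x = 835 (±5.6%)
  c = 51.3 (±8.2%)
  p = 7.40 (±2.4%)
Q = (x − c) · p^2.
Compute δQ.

Let u = x − c = 784. δu = √(δx² + δc²) = √(2190 + 17.7) = 46.9, so δu/u = 0.0599.
Q is then a monomial in u, p:
δQ/Q = √((δu/u)² + (2·δp/p)²) = √(0.00359 + 0.00230) = 0.0768
Q = 42900, so δQ = 0.0768 × 42900 = 3290.

3290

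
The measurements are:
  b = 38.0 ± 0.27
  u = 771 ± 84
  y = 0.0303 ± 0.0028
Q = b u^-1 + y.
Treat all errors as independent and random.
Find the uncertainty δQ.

0.00607

Let p = b·u^-1 = 0.0493. δp/p = √((1·δb/b)² + (-1·δu/u)²) = √(5.05e-05 + 0.0119) = 0.109, so δp = 0.00538.
Q = p + y: δQ = √(δp² + δy²) = √(2.9e-05 + 7.84e-06) = 0.00607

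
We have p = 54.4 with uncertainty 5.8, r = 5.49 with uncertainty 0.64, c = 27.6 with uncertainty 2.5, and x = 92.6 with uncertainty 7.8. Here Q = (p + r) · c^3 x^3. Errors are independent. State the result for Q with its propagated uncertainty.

Let u = p + r = 59.9. δu = √(δp² + δr²) = √(33.6 + 0.410) = 5.84, so δu/u = 0.0974.
Q is then a monomial in u, c, x:
δQ/Q = √((δu/u)² + (3·δc/c)² + (3·δx/x)²) = √(0.00949 + 0.0738 + 0.0639) = 0.384
Q = 1e+12, so δQ = 0.384 × 1e+12 = 3.84e+11.

(10.00 ± 3.84) × 10^11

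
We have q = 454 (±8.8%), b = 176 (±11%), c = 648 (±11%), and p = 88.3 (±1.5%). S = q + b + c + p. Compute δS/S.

Each term contributes (cᵢ δxᵢ)² to (δS)²:
  (δq)² = 1600;  (δb)² = 375;  (δc)² = 5080;  (δp)² = 1.75
δS = √(7050) = 84.0
S = 1370, so δS/S = 84.0/1370 = 0.0615.

0.0615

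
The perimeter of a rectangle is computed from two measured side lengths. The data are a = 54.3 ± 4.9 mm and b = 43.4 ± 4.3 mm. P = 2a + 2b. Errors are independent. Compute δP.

13.0 mm

Each term contributes (cᵢ δxᵢ)² to (δP)²:
  (2·δa)² = 96.0;  (2·δb)² = 74.0
δP = √(170) = 13.0 mm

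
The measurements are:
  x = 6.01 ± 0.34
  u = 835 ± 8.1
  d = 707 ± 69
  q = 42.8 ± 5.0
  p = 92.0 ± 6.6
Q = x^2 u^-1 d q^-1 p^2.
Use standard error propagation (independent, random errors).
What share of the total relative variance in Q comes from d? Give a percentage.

16.8%

(δQ/Q)² = (2·δx/x)² + (-1·δu/u)² + (1·δd/d)² + (-1·δq/q)² + (2·δp/p)²
  x term: (2×0.0566)² = 0.0128
  u term: (-1×0.00970)² = 9.41e-05
  d term: (1×0.0976)² = 0.00952
  q term: (-1×0.117)² = 0.0136
  p term: (2×0.0717)² = 0.0206
Total = 0.0567. Share from d = 0.00952/0.0567 = 0.168.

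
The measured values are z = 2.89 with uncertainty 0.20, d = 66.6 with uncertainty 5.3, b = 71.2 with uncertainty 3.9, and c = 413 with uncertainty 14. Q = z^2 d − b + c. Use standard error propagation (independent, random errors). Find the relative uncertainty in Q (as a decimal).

0.100

Let p = z^2·d = 556. δp/p = √((2·δz/z)² + (1·δd/d)²) = √(0.0192 + 0.00633) = 0.160, so δp = 88.8.
Q = p − b + c: δQ = √(δp² + δb² + δc²) = √(7890 + 15.2 + 196) = 90.0
Q = 898, so δQ/Q = 90.0/898 = 0.100.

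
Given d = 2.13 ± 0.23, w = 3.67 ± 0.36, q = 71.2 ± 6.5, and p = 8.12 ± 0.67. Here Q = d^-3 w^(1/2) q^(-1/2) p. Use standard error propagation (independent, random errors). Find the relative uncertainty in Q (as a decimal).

Each factor contributes (exponent × relative error)² to (δQ/Q)²:
  (-3·δd/d)² = (-3×0.108)² = 0.105;  (½·δw/w)² = (0.5×0.0981)² = 0.00241;  (−½·δq/q)² = (-0.5×0.0913)² = 0.00208;  (1·δp/p)² = (1×0.0825)² = 0.00681
δQ/Q = √(0.116) = 0.341

0.341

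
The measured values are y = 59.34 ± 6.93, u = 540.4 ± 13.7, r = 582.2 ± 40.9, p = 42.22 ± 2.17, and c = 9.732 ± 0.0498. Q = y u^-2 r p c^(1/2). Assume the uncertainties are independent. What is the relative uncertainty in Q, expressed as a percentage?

For a monomial Q ∝ y, u^-2, r, p, c^(1/2), fractional errors add in quadrature:
  (1·δy/y)² = (1×0.117)² = 0.0136;  (-2·δu/u)² = (-2×0.0254)² = 0.00257;  (1·δr/r)² = (1×0.0703)² = 0.00494;  (1·δp/p)² = (1×0.0514)² = 0.00264;  (½·δc/c)² = (0.5×0.00512)² = 6.55e-06
δQ/Q = √(0.0238) = 0.154

15.4%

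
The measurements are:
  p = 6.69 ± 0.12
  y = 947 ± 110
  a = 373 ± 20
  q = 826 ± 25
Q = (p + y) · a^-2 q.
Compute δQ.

0.908

Let u = p + y = 954. δu = √(δp² + δy²) = √(0.0144 + 12100) = 110, so δu/u = 0.115.
Q is then a monomial in u, a, q:
δQ/Q = √((δu/u)² + (-2·δa/a)² + (1·δq/q)²) = √(0.0133 + 0.0115 + 0.000916) = 0.160
Q = 5.66, so δQ = 0.160 × 5.66 = 0.908.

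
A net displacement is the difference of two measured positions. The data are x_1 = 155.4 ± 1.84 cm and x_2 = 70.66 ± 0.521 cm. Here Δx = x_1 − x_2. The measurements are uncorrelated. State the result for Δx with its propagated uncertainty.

Δx is a linear combination, so absolute uncertainties add in quadrature:
  (δx_1)² = 3.39;  (δx_2)² = 0.271
δΔx = √(3.66) = 1.91 cm
Δx = 84.74 cm.

84.74 ± 1.91 cm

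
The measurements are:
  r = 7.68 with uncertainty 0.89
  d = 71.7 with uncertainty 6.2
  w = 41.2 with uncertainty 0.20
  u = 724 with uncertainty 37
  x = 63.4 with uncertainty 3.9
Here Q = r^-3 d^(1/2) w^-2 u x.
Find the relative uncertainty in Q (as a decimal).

Each factor contributes (exponent × relative error)² to (δQ/Q)²:
  (-3·δr/r)² = (-3×0.116)² = 0.121;  (½·δd/d)² = (0.5×0.0865)² = 0.00187;  (-2·δw/w)² = (-2×0.00485)² = 9.43e-05;  (1·δu/u)² = (1×0.0511)² = 0.00261;  (1·δx/x)² = (1×0.0615)² = 0.00378
δQ/Q = √(0.129) = 0.359

0.359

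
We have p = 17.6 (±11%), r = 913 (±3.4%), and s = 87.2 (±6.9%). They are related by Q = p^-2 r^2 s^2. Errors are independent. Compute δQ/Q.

Since Q is a product/quotient, work with relative uncertainties:
  (-2·δp/p)² = (-2×0.110)² = 0.0484;  (2·δr/r)² = (2×0.0340)² = 0.00462;  (2·δs/s)² = (2×0.0690)² = 0.0190
δQ/Q = √(0.0721) = 0.268

0.268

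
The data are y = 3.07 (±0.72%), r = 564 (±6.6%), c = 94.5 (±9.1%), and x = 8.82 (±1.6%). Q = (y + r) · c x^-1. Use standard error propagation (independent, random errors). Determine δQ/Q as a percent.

Let u = y + r = 567. δu = √(δy² + δr²) = √(0.000489 + 1390) = 37.2, so δu/u = 0.0656.
Q is then a monomial in u, c, x:
δQ/Q = √((δu/u)² + (1·δc/c)² + (-1·δx/x)²) = √(0.00431 + 0.00828 + 0.000256) = 0.113

11.3%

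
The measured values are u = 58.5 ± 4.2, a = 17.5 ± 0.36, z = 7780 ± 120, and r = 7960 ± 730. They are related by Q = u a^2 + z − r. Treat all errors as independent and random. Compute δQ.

1660

Let p = u·a^2 = 17900. δp/p = √((1·δu/u)² + (2·δa/a)²) = √(0.00515 + 0.00169) = 0.0827, so δp = 1480.
Q = p + z − r: δQ = √(δp² + δz² + δr²) = √(2.2e+06 + 14400 + 5.33e+05) = 1660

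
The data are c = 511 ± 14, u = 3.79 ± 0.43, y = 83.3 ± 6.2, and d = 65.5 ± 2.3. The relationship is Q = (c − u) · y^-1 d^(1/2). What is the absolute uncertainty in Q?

4.01

Let w = c − u = 507. δw = √(δc² + δu²) = √(196 + 0.185) = 14.0, so δw/w = 0.0276.
Q is then a monomial in w, y, d:
δQ/Q = √((δw/w)² + (-1·δy/y)² + (½·δd/d)²) = √(0.000763 + 0.00554 + 0.000308) = 0.0813
Q = 49.3, so δQ = 0.0813 × 49.3 = 4.01.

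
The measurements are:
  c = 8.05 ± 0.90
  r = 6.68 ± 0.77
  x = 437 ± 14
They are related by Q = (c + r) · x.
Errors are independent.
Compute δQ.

557

Let u = c + r = 14.7. δu = √(δc² + δr²) = √(0.810 + 0.593) = 1.18, so δu/u = 0.0804.
Q is then a monomial in u, x:
δQ/Q = √((δu/u)² + (1·δx/x)²) = √(0.00647 + 0.00103) = 0.0866
Q = 6440, so δQ = 0.0866 × 6440 = 557.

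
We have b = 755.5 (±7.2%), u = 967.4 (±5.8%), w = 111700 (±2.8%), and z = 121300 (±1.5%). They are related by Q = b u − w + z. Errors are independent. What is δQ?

Let p = b·u = 730900. δp/p = √((1·δb/b)² + (1·δu/u)²) = √(0.00518 + 0.00336) = 0.0925, so δp = 67600.
Q = p − w + z: δQ = √(δp² + δw² + δz²) = √(4.57e+09 + 9.78e+06 + 3.31e+06) = 67700

67700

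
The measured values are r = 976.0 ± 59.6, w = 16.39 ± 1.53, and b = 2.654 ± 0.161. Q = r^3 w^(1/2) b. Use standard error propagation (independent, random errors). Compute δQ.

Q is a product of powers, so relative uncertainties combine in quadrature:
  (3·δr/r)² = (3×0.0611)² = 0.0336;  (½·δw/w)² = (0.5×0.0933)² = 0.00218;  (1·δb/b)² = (1×0.0607)² = 0.00368
δQ/Q = √(0.0394) = 0.199
Q = 9.989e+09, so δQ = 0.199 × 9.989e+09 = 1.98e+09.

1.98e+09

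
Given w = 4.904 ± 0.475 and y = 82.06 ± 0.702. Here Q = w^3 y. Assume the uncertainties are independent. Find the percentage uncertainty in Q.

Products/powers → add relative errors in quadrature, weighted by exponent:
  (3·δw/w)² = (3×0.0969)² = 0.0844;  (1·δy/y)² = (1×0.00855)² = 7.32e-05
δQ/Q = √(0.0845) = 0.291

29.1%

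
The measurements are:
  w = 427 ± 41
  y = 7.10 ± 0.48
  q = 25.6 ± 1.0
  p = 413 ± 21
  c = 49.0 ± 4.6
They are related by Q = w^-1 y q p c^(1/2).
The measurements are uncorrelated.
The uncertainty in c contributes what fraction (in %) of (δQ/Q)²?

(δQ/Q)² = (-1·δw/w)² + (1·δy/y)² + (1·δq/q)² + (1·δp/p)² + (½·δc/c)²
  w term: (-1×0.0960)² = 0.00922
  y term: (1×0.0676)² = 0.00457
  q term: (1×0.0391)² = 0.00153
  p term: (1×0.0508)² = 0.00259
  c term: (0.5×0.0939)² = 0.00220
Total = 0.0201. Share from c = 0.00220/0.0201 = 0.110.

11.0%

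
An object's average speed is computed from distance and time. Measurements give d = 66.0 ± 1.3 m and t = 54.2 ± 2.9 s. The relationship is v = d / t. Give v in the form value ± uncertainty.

1.22 ± 0.0694 m/s

Relative error in a monomial: (δv/v)² = Σ (nᵢ · δxᵢ/xᵢ)².
  (1·δd/d)² = (1×0.0197)² = 0.000388;  (-1·δt/t)² = (-1×0.0535)² = 0.00286
δv/v = √(0.00325) = 0.0570
v = 1.22 m/s, so δv = 0.0570 × 1.22 = 0.0694 m/s.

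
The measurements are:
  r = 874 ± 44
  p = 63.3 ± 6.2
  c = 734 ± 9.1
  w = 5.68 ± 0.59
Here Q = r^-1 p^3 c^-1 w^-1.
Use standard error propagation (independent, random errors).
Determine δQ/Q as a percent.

For a monomial Q ∝ r^-1, p^3, c^-1, w^-1, fractional errors add in quadrature:
  (-1·δr/r)² = (-1×0.0503)² = 0.00253;  (3·δp/p)² = (3×0.0979)² = 0.0863;  (-1·δc/c)² = (-1×0.0124)² = 0.000154;  (-1·δw/w)² = (-1×0.104)² = 0.0108
δQ/Q = √(0.0998) = 0.316

31.6%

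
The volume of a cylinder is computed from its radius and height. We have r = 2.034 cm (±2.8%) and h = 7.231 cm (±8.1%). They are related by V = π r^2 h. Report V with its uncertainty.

Since V is a product/quotient, work with relative uncertainties:
  (2·δr/r)² = (2×0.0280)² = 0.00314;  (1·δh/h)² = (1×0.0810)² = 0.00656
δV/V = √(0.00970) = 0.0985
V = 93.98 cm^3, so δV = 0.0985 × 93.98 = 9.25 cm^3.

93.98 ± 9.25 cm^3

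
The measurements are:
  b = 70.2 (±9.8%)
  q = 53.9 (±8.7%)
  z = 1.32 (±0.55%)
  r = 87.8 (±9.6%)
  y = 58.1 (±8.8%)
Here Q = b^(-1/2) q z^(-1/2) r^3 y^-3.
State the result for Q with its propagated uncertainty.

19.3 ± 7.79

Relative error in a monomial: (δQ/Q)² = Σ (nᵢ · δxᵢ/xᵢ)².
  (−½·δb/b)² = (-0.5×0.0980)² = 0.00240;  (1·δq/q)² = (1×0.0870)² = 0.00757;  (−½·δz/z)² = (-0.5×0.00550)² = 7.56e-06;  (3·δr/r)² = (3×0.0960)² = 0.0829;  (-3·δy/y)² = (-3×0.0880)² = 0.0697
δQ/Q = √(0.163) = 0.403
Q = 19.3, so δQ = 0.403 × 19.3 = 7.79.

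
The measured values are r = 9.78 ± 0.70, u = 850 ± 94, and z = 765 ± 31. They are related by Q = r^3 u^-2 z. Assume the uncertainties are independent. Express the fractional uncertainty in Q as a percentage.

Relative error in a monomial: (δQ/Q)² = Σ (nᵢ · δxᵢ/xᵢ)².
  (3·δr/r)² = (3×0.0716)² = 0.0461;  (-2·δu/u)² = (-2×0.111)² = 0.0489;  (1·δz/z)² = (1×0.0405)² = 0.00164
δQ/Q = √(0.0967) = 0.311

31.1%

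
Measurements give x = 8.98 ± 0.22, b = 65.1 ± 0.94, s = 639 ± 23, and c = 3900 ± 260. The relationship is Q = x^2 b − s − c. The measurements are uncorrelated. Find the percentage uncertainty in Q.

Let p = x^2·b = 5250. δp/p = √((2·δx/x)² + (1·δb/b)²) = √(0.00240 + 0.000208) = 0.0511, so δp = 268.
Q = p − s − c: δQ = √(δp² + δs² + δc²) = √(71900 + 529 + 67600) = 374
Q = 711, so δQ/Q = 374/711 = 0.527.

52.7%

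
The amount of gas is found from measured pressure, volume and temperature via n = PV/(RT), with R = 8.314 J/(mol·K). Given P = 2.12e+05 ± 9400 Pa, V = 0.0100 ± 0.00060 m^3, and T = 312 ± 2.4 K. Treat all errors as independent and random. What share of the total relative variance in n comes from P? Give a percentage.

(δn/n)² = (1·δP/P)² + (1·δV/V)² + (-1·δT/T)²
  P term: (1×0.0443)² = 0.00197
  V term: (1×0.0600)² = 0.00360
  T term: (-1×0.00769)² = 5.92e-05
Total = 0.00563. Share from P = 0.00197/0.00563 = 0.350.

35.0%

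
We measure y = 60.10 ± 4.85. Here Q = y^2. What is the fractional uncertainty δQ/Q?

Q ∝ y^2, so δQ/Q = |2| · δy/y = 2 × 0.0807 = 0.161.

0.161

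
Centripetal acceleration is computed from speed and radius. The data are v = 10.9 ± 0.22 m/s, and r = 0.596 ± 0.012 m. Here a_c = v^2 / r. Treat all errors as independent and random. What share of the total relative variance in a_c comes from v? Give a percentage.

(δa_c/a_c)² = (2·δv/v)² + (-1·δr/r)²
  v term: (2×0.0202)² = 0.00163
  r term: (-1×0.0201)² = 0.000405
Total = 0.00203. Share from v = 0.00163/0.00203 = 0.801.

80.1%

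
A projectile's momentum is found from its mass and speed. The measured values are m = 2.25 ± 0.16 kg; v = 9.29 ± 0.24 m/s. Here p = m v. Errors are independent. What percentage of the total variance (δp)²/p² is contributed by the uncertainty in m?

88.3%

(δp/p)² = (1·δm/m)² + (1·δv/v)²
  m term: (1×0.0711)² = 0.00506
  v term: (1×0.0258)² = 0.000667
Total = 0.00572. Share from m = 0.00506/0.00572 = 0.883.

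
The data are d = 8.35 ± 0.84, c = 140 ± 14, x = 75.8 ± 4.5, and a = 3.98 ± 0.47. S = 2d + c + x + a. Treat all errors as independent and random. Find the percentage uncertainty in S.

Absolute uncertainties add in quadrature for a linear combination:
  (2·δd)² = 2.82;  (δc)² = 196;  (δx)² = 20.2;  (δa)² = 0.221
δS = √(219) = 14.8
S = 236, so δS/S = 14.8/236 = 0.0626.

6.26%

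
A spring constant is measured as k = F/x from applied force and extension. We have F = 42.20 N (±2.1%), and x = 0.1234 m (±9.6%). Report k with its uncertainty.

342.0 ± 33.6 N/m

Relative error in a monomial: (δk/k)² = Σ (nᵢ · δxᵢ/xᵢ)².
  (1·δF/F)² = (1×0.0210)² = 0.000441;  (-1·δx/x)² = (-1×0.0960)² = 0.00922
δk/k = √(0.00966) = 0.0983
k = 342.0 N/m, so δk = 0.0983 × 342.0 = 33.6 N/m.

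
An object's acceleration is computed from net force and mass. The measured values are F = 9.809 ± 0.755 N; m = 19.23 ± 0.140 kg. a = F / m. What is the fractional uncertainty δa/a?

a is a product of powers, so relative uncertainties combine in quadrature:
  (1·δF/F)² = (1×0.0770)² = 0.00592;  (-1·δm/m)² = (-1×0.00728)² = 5.3e-05
δa/a = √(0.00598) = 0.0773

0.0773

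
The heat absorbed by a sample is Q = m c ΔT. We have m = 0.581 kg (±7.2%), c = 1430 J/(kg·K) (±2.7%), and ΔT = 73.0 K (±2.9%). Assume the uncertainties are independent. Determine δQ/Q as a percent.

8.22%

Products/powers → add relative errors in quadrature, weighted by exponent:
  (1·δm/m)² = (1×0.0720)² = 0.00518;  (1·δc/c)² = (1×0.0270)² = 0.000729;  (1·δΔT/ΔT)² = (1×0.0290)² = 0.000841
δQ/Q = √(0.00675) = 0.0822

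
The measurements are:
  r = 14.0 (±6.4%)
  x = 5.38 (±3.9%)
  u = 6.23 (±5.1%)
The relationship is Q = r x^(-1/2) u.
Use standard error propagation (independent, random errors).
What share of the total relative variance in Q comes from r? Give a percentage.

57.9%

(δQ/Q)² = (1·δr/r)² + (−½·δx/x)² + (1·δu/u)²
  r term: (1×0.0640)² = 0.00410
  x term: (-0.5×0.0390)² = 0.000380
  u term: (1×0.0510)² = 0.00260
Total = 0.00708. Share from r = 0.00410/0.00708 = 0.579.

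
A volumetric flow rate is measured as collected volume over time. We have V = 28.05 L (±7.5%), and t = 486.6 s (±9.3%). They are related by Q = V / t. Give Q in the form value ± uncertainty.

0.05764 ± 0.00689 L/s

Since Q is a product/quotient, work with relative uncertainties:
  (1·δV/V)² = (1×0.0750)² = 0.00562;  (-1·δt/t)² = (-1×0.0930)² = 0.00865
δQ/Q = √(0.0143) = 0.119
Q = 0.05764 L/s, so δQ = 0.119 × 0.05764 = 0.00689 L/s.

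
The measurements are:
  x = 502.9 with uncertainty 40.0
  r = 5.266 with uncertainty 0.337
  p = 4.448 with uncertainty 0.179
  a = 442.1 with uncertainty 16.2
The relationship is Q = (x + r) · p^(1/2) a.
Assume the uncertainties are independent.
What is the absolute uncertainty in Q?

42200

Let u = x + r = 508.2. δu = √(δx² + δr²) = √(1600 + 0.114) = 40.0, so δu/u = 0.0787.
Q is then a monomial in u, p, a:
δQ/Q = √((δu/u)² + (½·δp/p)² + (1·δa/a)²) = √(0.00620 + 0.000405 + 0.00134) = 0.0891
Q = 473800, so δQ = 0.0891 × 473800 = 42200.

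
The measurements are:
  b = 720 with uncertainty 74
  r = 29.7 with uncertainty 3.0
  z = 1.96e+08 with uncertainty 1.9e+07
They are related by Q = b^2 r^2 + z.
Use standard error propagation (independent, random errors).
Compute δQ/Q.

0.204

Let p = b^2·r^2 = 4.57e+08. δp/p = √((2·δb/b)² + (2·δr/r)²) = √(0.0423 + 0.0408) = 0.288, so δp = 1.32e+08.
Q = p + z: δQ = √(δp² + δz²) = √(1.74e+16 + 3.61e+14) = 1.33e+08
Q = 6.53e+08, so δQ/Q = 1.33e+08/6.53e+08 = 0.204.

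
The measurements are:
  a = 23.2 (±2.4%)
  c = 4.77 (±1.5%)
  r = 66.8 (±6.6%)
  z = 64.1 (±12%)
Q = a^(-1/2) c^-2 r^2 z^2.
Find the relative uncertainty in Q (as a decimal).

0.276

Products/powers → add relative errors in quadrature, weighted by exponent:
  (−½·δa/a)² = (-0.5×0.0240)² = 0.000144;  (-2·δc/c)² = (-2×0.0150)² = 0.000900;  (2·δr/r)² = (2×0.0660)² = 0.0174;  (2·δz/z)² = (2×0.120)² = 0.0576
δQ/Q = √(0.0761) = 0.276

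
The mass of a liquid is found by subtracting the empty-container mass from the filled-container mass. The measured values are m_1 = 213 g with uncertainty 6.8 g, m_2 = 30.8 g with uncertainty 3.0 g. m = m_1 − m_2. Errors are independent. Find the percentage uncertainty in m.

4.08%

Sums and differences: (δm)² = Σ (cᵢ δxᵢ)².
  (δm_1)² = 46.2;  (δm_2)² = 9.00
δm = √(55.2) = 7.43 g
m = 182 g, so δm/m = 7.43/182 = 0.0408.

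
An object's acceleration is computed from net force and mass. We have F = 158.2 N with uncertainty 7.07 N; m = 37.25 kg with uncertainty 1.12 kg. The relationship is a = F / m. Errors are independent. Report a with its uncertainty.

4.247 ± 0.229 m/s^2

Each factor contributes (exponent × relative error)² to (δa/a)²:
  (1·δF/F)² = (1×0.0447)² = 0.00200;  (-1·δm/m)² = (-1×0.0301)² = 0.000904
δa/a = √(0.00290) = 0.0539
a = 4.247 m/s^2, so δa = 0.0539 × 4.247 = 0.229 m/s^2.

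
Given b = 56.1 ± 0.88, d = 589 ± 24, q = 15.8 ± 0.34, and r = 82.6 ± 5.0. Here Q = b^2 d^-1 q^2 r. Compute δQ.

9950

For a monomial Q ∝ b^2, d^-1, q^2, r, fractional errors add in quadrature:
  (2·δb/b)² = (2×0.0157)² = 0.000984;  (-1·δd/d)² = (-1×0.0407)² = 0.00166;  (2·δq/q)² = (2×0.0215)² = 0.00185;  (1·δr/r)² = (1×0.0605)² = 0.00366
δQ/Q = √(0.00816) = 0.0903
Q = 1.1e+05, so δQ = 0.0903 × 1.1e+05 = 9950.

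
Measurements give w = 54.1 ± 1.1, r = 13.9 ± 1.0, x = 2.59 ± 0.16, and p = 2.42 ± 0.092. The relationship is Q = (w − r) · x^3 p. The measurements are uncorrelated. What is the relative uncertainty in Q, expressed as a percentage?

19.3%

Let u = w − r = 40.2. δu = √(δw² + δr²) = √(1.21 + 1.00) = 1.49, so δu/u = 0.0370.
Q is then a monomial in u, x, p:
δQ/Q = √((δu/u)² + (3·δx/x)² + (1·δp/p)²) = √(0.00137 + 0.0343 + 0.00145) = 0.193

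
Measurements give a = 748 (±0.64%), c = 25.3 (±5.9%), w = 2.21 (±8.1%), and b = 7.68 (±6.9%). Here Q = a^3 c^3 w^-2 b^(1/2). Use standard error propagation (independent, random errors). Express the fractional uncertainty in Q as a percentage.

24.3%

For a monomial Q ∝ a^3, c^3, w^-2, b^(1/2), fractional errors add in quadrature:
  (3·δa/a)² = (3×0.00640)² = 0.000369;  (3·δc/c)² = (3×0.0590)² = 0.0313;  (-2·δw/w)² = (-2×0.0810)² = 0.0262;  (½·δb/b)² = (0.5×0.0690)² = 0.00119
δQ/Q = √(0.0591) = 0.243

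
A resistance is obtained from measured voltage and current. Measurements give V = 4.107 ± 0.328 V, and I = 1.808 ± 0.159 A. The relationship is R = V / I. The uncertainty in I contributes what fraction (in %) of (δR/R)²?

(δR/R)² = (1·δV/V)² + (-1·δI/I)²
  V term: (1×0.0799)² = 0.00638
  I term: (-1×0.0879)² = 0.00773
Total = 0.0141. Share from I = 0.00773/0.0141 = 0.548.

54.8%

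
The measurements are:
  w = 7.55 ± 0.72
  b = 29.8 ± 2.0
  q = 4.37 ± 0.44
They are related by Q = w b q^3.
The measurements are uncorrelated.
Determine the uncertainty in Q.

6080

Products/powers → add relative errors in quadrature, weighted by exponent:
  (1·δw/w)² = (1×0.0954)² = 0.00909;  (1·δb/b)² = (1×0.0671)² = 0.00450;  (3·δq/q)² = (3×0.101)² = 0.0912
δQ/Q = √(0.105) = 0.324
Q = 18800, so δQ = 0.324 × 18800 = 6080.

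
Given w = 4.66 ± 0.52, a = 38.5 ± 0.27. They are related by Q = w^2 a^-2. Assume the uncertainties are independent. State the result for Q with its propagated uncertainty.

Since Q is a product/quotient, work with relative uncertainties:
  (2·δw/w)² = (2×0.112)² = 0.0498;  (-2·δa/a)² = (-2×0.00701)² = 0.000197
δQ/Q = √(0.0500) = 0.224
Q = 0.0147, so δQ = 0.224 × 0.0147 = 0.00328.

0.0147 ± 0.00328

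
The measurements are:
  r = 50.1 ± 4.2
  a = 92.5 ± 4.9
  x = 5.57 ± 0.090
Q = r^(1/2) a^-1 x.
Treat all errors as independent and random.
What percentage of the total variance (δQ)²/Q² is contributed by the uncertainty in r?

(δQ/Q)² = (½·δr/r)² + (-1·δa/a)² + (1·δx/x)²
  r term: (0.5×0.0838)² = 0.00176
  a term: (-1×0.0530)² = 0.00281
  x term: (1×0.0162)² = 0.000261
Total = 0.00482. Share from r = 0.00176/0.00482 = 0.364.

36.4%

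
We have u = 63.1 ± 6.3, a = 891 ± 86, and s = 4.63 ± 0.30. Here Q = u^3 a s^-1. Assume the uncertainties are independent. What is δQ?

Relative error in a monomial: (δQ/Q)² = Σ (nᵢ · δxᵢ/xᵢ)².
  (3·δu/u)² = (3×0.0998)² = 0.0897;  (1·δa/a)² = (1×0.0965)² = 0.00932;  (-1·δs/s)² = (-1×0.0648)² = 0.00420
δQ/Q = √(0.103) = 0.321
Q = 4.83e+07, so δQ = 0.321 × 4.83e+07 = 1.55e+07.

1.55e+07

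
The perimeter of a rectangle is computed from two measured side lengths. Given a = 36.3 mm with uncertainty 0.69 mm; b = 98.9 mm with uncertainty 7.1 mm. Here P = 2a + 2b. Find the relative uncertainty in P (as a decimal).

Sums and differences: (δP)² = Σ (cᵢ δxᵢ)².
  (2·δa)² = 1.90;  (2·δb)² = 202
δP = √(204) = 14.3 mm
P = 270 mm, so δP/P = 14.3/270 = 0.0528.

0.0528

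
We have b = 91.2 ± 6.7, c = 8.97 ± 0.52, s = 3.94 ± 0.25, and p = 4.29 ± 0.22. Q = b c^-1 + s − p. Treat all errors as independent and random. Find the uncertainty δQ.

Let w = b·c^-1 = 10.2. δw/w = √((1·δb/b)² + (-1·δc/c)²) = √(0.00540 + 0.00336) = 0.0936, so δw = 0.951.
Q = w + s − p: δQ = √(δw² + δs² + δp²) = √(0.905 + 0.0625 + 0.0484) = 1.01

1.01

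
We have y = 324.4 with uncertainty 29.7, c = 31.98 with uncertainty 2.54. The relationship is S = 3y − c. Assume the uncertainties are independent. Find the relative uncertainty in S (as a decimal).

Each term contributes (cᵢ δxᵢ)² to (δS)²:
  (3·δy)² = 7940;  (δc)² = 6.45
δS = √(7950) = 89.1
S = 941.2, so δS/S = 89.1/941.2 = 0.0947.

0.0947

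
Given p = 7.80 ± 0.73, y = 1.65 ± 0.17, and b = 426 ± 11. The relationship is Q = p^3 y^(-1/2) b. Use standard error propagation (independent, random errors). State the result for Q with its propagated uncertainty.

For a monomial Q ∝ p^3, y^(-1/2), b, fractional errors add in quadrature:
  (3·δp/p)² = (3×0.0936)² = 0.0788;  (−½·δy/y)² = (-0.5×0.103)² = 0.00265;  (1·δb/b)² = (1×0.0258)² = 0.000667
δQ/Q = √(0.0822) = 0.287
Q = 1.57e+05, so δQ = 0.287 × 1.57e+05 = 45100.

(1.57 ± 0.451) × 10^5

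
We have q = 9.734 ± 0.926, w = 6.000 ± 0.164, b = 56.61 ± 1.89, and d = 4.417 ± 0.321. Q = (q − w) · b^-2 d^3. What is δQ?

0.0341

Let u = q − w = 3.734. δu = √(δq² + δw²) = √(0.857 + 0.0269) = 0.940, so δu/u = 0.252.
Q is then a monomial in u, b, d:
δQ/Q = √((δu/u)² + (-2·δb/b)² + (3·δd/d)²) = √(0.0634 + 0.00446 + 0.0475) = 0.340
Q = 0.1004, so δQ = 0.340 × 0.1004 = 0.0341.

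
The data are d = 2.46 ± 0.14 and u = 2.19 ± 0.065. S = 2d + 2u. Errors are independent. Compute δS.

Sums and differences: (δS)² = Σ (cᵢ δxᵢ)².
  (2·δd)² = 0.0784;  (2·δu)² = 0.0169
δS = √(0.0953) = 0.309

0.309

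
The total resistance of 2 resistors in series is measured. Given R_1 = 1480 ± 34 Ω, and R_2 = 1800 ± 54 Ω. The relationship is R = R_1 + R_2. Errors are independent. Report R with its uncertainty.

3280 ± 63.8 Ω

R is a linear combination, so absolute uncertainties add in quadrature:
  (δR_1)² = 1160;  (δR_2)² = 2920
δR = √(4070) = 63.8 Ω
R = 3280 Ω.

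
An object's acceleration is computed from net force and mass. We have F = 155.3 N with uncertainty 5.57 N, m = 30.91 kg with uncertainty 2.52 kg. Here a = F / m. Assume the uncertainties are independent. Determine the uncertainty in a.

Products/powers → add relative errors in quadrature, weighted by exponent:
  (1·δF/F)² = (1×0.0359)² = 0.00129;  (-1·δm/m)² = (-1×0.0815)² = 0.00665
δa/a = √(0.00793) = 0.0891
a = 5.024 m/s^2, so δa = 0.0891 × 5.024 = 0.447 m/s^2.

0.447 m/s^2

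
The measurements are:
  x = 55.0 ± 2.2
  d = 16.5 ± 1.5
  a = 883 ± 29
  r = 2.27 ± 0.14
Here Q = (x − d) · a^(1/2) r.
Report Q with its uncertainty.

Let u = x − d = 38.5. δu = √(δx² + δd²) = √(4.84 + 2.25) = 2.66, so δu/u = 0.0692.
Q is then a monomial in u, a, r:
δQ/Q = √((δu/u)² + (½·δa/a)² + (1·δr/r)²) = √(0.00478 + 0.000270 + 0.00380) = 0.0941
Q = 2600, so δQ = 0.0941 × 2600 = 244.

2600 ± 244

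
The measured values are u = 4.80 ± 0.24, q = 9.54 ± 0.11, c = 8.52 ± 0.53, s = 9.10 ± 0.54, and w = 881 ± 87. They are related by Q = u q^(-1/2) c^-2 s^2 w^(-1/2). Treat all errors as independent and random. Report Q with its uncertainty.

Since Q is a product/quotient, work with relative uncertainties:
  (1·δu/u)² = (1×0.0500)² = 0.00250;  (−½·δq/q)² = (-0.5×0.0115)² = 3.32e-05;  (-2·δc/c)² = (-2×0.0622)² = 0.0155;  (2·δs/s)² = (2×0.0593)² = 0.0141;  (−½·δw/w)² = (-0.5×0.0988)² = 0.00244
δQ/Q = √(0.0345) = 0.186
Q = 0.0597, so δQ = 0.186 × 0.0597 = 0.0111.

0.0597 ± 0.0111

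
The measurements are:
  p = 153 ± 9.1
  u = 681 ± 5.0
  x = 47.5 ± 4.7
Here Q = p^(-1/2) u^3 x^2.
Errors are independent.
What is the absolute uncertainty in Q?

1.16e+10

Since Q is a product/quotient, work with relative uncertainties:
  (−½·δp/p)² = (-0.5×0.0595)² = 0.000884;  (3·δu/u)² = (3×0.00734)² = 0.000485;  (2·δx/x)² = (2×0.0989)² = 0.0392
δQ/Q = √(0.0405) = 0.201
Q = 5.76e+10, so δQ = 0.201 × 5.76e+10 = 1.16e+10.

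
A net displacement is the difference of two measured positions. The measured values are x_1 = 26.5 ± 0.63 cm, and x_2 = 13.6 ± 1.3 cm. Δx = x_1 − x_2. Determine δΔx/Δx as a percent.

Absolute uncertainties add in quadrature for a linear combination:
  (δx_1)² = 0.397;  (δx_2)² = 1.69
δΔx = √(2.09) = 1.44 cm
Δx = 12.9 cm, so δΔx/Δx = 1.44/12.9 = 0.112.

11.2%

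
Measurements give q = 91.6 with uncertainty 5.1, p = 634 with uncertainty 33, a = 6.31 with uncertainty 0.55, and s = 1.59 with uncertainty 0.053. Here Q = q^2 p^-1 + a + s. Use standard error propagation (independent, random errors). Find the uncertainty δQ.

1.72

Let w = q^2·p^-1 = 13.2. δw/w = √((2·δq/q)² + (-1·δp/p)²) = √(0.0124 + 0.00271) = 0.123, so δw = 1.63.
Q = w + a + s: δQ = √(δw² + δa² + δs²) = √(2.65 + 0.303 + 0.00281) = 1.72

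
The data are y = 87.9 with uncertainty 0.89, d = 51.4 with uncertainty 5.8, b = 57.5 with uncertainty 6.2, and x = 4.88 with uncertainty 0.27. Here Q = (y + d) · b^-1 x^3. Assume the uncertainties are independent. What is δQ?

57.0

Let u = y + d = 139. δu = √(δy² + δd²) = √(0.792 + 33.6) = 5.87, so δu/u = 0.0421.
Q is then a monomial in u, b, x:
δQ/Q = √((δu/u)² + (-1·δb/b)² + (3·δx/x)²) = √(0.00177 + 0.0116 + 0.0276) = 0.202
Q = 282, so δQ = 0.202 × 282 = 57.0.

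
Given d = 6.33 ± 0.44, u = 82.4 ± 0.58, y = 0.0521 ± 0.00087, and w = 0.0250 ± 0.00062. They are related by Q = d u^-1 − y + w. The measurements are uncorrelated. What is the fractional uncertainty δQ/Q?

Let p = d·u^-1 = 0.0768. δp/p = √((1·δd/d)² + (-1·δu/u)²) = √(0.00483 + 4.95e-05) = 0.0699, so δp = 0.00537.
Q = p − y + w: δQ = √(δp² + δy² + δw²) = √(2.88e-05 + 7.57e-07 + 3.84e-07) = 0.00547
Q = 0.0497, so δQ/Q = 0.00547/0.0497 = 0.110.

0.110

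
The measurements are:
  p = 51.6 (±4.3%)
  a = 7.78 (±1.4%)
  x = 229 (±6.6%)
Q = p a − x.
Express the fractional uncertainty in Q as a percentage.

13.7%

Let w = p·a = 401. δw/w = √((1·δp/p)² + (1·δa/a)²) = √(0.00185 + 0.000196) = 0.0452, so δw = 18.2.
Q = w − x: δQ = √(δw² + δx²) = √(330 + 228) = 23.6
Q = 172, so δQ/Q = 23.6/172 = 0.137.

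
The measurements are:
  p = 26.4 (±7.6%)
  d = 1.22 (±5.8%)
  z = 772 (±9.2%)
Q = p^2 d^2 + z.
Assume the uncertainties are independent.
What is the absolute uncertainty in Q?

Let w = p^2·d^2 = 1040. δw/w = √((2·δp/p)² + (2·δd/d)²) = √(0.0231 + 0.0135) = 0.191, so δw = 198.
Q = w + z: δQ = √(δw² + δz²) = √(39300 + 5040) = 211

211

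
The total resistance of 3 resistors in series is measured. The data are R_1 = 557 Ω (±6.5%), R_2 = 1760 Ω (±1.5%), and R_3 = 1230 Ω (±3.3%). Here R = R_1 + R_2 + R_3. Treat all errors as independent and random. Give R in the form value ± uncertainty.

3550 ± 60.5 Ω

For a sum/difference, combine absolute errors in quadrature:
  (δR_1)² = 1310;  (δR_2)² = 697;  (δR_3)² = 1650
δR = √(3660) = 60.5 Ω
R = 3550 Ω.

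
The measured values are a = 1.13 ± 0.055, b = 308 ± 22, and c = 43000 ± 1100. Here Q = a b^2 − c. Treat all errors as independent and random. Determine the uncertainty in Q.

Let p = a·b^2 = 1.07e+05. δp/p = √((1·δa/a)² + (2·δb/b)²) = √(0.00237 + 0.0204) = 0.151, so δp = 16200.
Q = p − c: δQ = √(δp² + δc²) = √(2.62e+08 + 1.21e+06) = 16200

16200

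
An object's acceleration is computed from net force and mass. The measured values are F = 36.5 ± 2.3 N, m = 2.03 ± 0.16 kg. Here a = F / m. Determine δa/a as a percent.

10.1%

a is a product of powers, so relative uncertainties combine in quadrature:
  (1·δF/F)² = (1×0.0630)² = 0.00397;  (-1·δm/m)² = (-1×0.0788)² = 0.00621
δa/a = √(0.0102) = 0.101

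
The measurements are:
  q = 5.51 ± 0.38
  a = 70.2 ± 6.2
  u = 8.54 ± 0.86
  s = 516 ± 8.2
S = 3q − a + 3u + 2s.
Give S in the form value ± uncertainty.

Each term contributes (cᵢ δxᵢ)² to (δS)²:
  (3·δq)² = 1.30;  (δa)² = 38.4;  (3·δu)² = 6.66;  (2·δs)² = 269
δS = √(315) = 17.8
S = 1000.

1000 ± 17.8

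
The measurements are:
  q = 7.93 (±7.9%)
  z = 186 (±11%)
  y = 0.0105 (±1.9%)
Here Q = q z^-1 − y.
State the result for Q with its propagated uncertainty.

Let p = q·z^-1 = 0.0426. δp/p = √((1·δq/q)² + (-1·δz/z)²) = √(0.00624 + 0.0121) = 0.135, so δp = 0.00577.
Q = p − y: δQ = √(δp² + δy²) = √(3.33e-05 + 3.98e-08) = 0.00578
Q = 0.0321.

0.0321 ± 0.00578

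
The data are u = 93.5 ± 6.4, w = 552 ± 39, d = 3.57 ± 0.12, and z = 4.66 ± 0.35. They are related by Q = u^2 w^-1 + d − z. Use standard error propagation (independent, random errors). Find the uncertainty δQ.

Let p = u^2·w^-1 = 15.8. δp/p = √((2·δu/u)² + (-1·δw/w)²) = √(0.0187 + 0.00499) = 0.154, so δp = 2.44.
Q = p + d − z: δQ = √(δp² + δd² + δz²) = √(5.95 + 0.0144 + 0.122) = 2.47

2.47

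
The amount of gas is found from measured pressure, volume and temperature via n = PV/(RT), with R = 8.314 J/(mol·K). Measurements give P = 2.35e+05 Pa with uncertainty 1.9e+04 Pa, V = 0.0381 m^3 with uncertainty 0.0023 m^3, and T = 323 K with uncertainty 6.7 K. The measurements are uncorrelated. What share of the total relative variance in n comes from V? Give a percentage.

(δn/n)² = (1·δP/P)² + (1·δV/V)² + (-1·δT/T)²
  P term: (1×0.0809)² = 0.00654
  V term: (1×0.0604)² = 0.00364
  T term: (-1×0.0207)² = 0.000430
Total = 0.0106. Share from V = 0.00364/0.0106 = 0.343.

34.3%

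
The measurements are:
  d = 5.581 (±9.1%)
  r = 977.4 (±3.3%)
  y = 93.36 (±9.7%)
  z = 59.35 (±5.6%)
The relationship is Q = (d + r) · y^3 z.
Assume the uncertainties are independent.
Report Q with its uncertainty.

Let u = d + r = 983.0. δu = √(δd² + δr²) = √(0.258 + 1040) = 32.3, so δu/u = 0.0328.
Q is then a monomial in u, y, z:
δQ/Q = √((δu/u)² + (3·δy/y)² + (1·δz/z)²) = √(0.00108 + 0.0847 + 0.00314) = 0.298
Q = 4.747e+10, so δQ = 0.298 × 4.747e+10 = 1.42e+10.

(4.747 ± 1.42) × 10^10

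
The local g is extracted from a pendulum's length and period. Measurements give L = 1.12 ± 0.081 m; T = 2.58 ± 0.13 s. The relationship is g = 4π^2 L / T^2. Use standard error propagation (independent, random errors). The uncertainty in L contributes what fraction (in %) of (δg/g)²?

34.0%

(δg/g)² = (1·δL/L)² + (-2·δT/T)²
  L term: (1×0.0723)² = 0.00523
  T term: (-2×0.0504)² = 0.0102
Total = 0.0154. Share from L = 0.00523/0.0154 = 0.340.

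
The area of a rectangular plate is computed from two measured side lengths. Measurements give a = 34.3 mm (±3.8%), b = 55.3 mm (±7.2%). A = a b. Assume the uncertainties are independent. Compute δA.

For a monomial A ∝ a, b, fractional errors add in quadrature:
  (1·δa/a)² = (1×0.0380)² = 0.00144;  (1·δb/b)² = (1×0.0720)² = 0.00518
δA/A = √(0.00663) = 0.0814
A = 1900 mm^2, so δA = 0.0814 × 1900 = 154 mm^2.

154 mm^2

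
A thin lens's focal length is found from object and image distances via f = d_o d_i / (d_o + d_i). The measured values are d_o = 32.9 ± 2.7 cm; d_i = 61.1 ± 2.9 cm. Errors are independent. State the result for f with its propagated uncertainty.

21.4 ± 1.19 cm

∂f/∂d_o = (d_i/(d_o+d_i))² = 0.423;  ∂f/∂d_i = (d_o/(d_o+d_i))² = 0.122
δf = √((∂f/∂d_o · δd_o)² + (∂f/∂d_i · δd_i)²) = √(1.30 + 0.126) = 1.19 cm
f = 21.4 cm.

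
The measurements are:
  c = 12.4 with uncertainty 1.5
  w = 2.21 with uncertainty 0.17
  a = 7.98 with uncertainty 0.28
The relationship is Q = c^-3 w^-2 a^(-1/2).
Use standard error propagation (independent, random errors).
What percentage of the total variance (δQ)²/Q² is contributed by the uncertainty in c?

(δQ/Q)² = (-3·δc/c)² + (-2·δw/w)² + (−½·δa/a)²
  c term: (-3×0.121)² = 0.132
  w term: (-2×0.0769)² = 0.0237
  a term: (-0.5×0.0351)² = 0.000308
Total = 0.156. Share from c = 0.132/0.156 = 0.846.

84.6%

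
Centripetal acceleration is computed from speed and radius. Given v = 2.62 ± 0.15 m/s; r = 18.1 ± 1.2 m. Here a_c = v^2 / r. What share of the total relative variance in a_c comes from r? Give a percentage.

(δa_c/a_c)² = (2·δv/v)² + (-1·δr/r)²
  v term: (2×0.0573)² = 0.0131
  r term: (-1×0.0663)² = 0.00440
Total = 0.0175. Share from r = 0.00440/0.0175 = 0.251.

25.1%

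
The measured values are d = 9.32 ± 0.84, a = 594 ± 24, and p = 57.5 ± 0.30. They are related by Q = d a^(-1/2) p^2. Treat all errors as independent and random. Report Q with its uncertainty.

Since Q is a product/quotient, work with relative uncertainties:
  (1·δd/d)² = (1×0.0901)² = 0.00812;  (−½·δa/a)² = (-0.5×0.0404)² = 0.000408;  (2·δp/p)² = (2×0.00522)² = 0.000109
δQ/Q = √(0.00864) = 0.0930
Q = 1260, so δQ = 0.0930 × 1260 = 118.

1260 ± 118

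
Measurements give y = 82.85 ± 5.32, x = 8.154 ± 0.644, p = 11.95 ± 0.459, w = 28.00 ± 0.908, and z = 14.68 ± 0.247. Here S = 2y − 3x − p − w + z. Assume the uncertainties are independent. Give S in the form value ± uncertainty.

Absolute uncertainties add in quadrature for a linear combination:
  (2·δy)² = 113;  (3·δx)² = 3.73;  (δp)² = 0.211;  (δw)² = 0.824;  (δz)² = 0.0610
δS = √(118) = 10.9
S = 116.0.

116.0 ± 10.9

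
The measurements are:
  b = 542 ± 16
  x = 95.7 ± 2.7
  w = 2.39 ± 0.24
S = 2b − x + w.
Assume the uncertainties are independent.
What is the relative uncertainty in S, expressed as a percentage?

3.24%

Absolute uncertainties add in quadrature for a linear combination:
  (2·δb)² = 1020;  (δx)² = 7.29;  (δw)² = 0.0576
δS = √(1030) = 32.1
S = 991, so δS/S = 32.1/991 = 0.0324.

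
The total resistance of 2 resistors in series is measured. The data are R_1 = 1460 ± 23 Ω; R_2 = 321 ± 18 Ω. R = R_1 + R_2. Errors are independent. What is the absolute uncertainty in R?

29.2 Ω

For a sum/difference, combine absolute errors in quadrature:
  (δR_1)² = 529;  (δR_2)² = 324
δR = √(853) = 29.2 Ω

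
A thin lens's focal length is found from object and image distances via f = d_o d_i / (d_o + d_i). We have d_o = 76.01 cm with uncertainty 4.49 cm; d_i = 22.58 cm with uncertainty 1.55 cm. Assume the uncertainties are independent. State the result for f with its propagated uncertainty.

17.41 ± 0.951 cm

∂f/∂d_o = (d_i/(d_o+d_i))² = 0.0525;  ∂f/∂d_i = (d_o/(d_o+d_i))² = 0.594
δf = √((∂f/∂d_o · δd_o)² + (∂f/∂d_i · δd_i)²) = √(0.0555 + 0.849) = 0.951 cm
f = 17.41 cm.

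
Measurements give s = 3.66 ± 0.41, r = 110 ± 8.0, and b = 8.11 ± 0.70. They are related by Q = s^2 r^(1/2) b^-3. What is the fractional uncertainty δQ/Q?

0.344

Relative error in a monomial: (δQ/Q)² = Σ (nᵢ · δxᵢ/xᵢ)².
  (2·δs/s)² = (2×0.112)² = 0.0502;  (½·δr/r)² = (0.5×0.0727)² = 0.00132;  (-3·δb/b)² = (-3×0.0863)² = 0.0670
δQ/Q = √(0.119) = 0.344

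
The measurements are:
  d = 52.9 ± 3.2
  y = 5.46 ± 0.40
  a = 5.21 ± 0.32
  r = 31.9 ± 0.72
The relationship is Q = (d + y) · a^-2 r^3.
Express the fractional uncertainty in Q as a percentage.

15.1%

Let u = d + y = 58.4. δu = √(δd² + δy²) = √(10.2 + 0.160) = 3.22, so δu/u = 0.0553.
Q is then a monomial in u, a, r:
δQ/Q = √((δu/u)² + (-2·δa/a)² + (3·δr/r)²) = √(0.00305 + 0.0151 + 0.00458) = 0.151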